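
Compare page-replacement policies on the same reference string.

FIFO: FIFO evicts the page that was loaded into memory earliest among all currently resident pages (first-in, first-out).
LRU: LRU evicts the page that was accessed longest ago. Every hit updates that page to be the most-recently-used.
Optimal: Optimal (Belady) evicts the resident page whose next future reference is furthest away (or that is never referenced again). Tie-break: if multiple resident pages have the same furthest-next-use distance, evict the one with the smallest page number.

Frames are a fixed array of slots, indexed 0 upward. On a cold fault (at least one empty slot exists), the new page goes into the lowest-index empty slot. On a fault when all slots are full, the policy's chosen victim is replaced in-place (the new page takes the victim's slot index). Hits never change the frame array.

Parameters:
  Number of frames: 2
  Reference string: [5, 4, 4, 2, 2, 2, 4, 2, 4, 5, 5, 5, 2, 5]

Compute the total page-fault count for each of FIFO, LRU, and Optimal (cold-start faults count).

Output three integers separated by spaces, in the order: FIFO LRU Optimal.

Answer: 4 5 4

Derivation:
--- FIFO ---
  step 0: ref 5 -> FAULT, frames=[5,-] (faults so far: 1)
  step 1: ref 4 -> FAULT, frames=[5,4] (faults so far: 2)
  step 2: ref 4 -> HIT, frames=[5,4] (faults so far: 2)
  step 3: ref 2 -> FAULT, evict 5, frames=[2,4] (faults so far: 3)
  step 4: ref 2 -> HIT, frames=[2,4] (faults so far: 3)
  step 5: ref 2 -> HIT, frames=[2,4] (faults so far: 3)
  step 6: ref 4 -> HIT, frames=[2,4] (faults so far: 3)
  step 7: ref 2 -> HIT, frames=[2,4] (faults so far: 3)
  step 8: ref 4 -> HIT, frames=[2,4] (faults so far: 3)
  step 9: ref 5 -> FAULT, evict 4, frames=[2,5] (faults so far: 4)
  step 10: ref 5 -> HIT, frames=[2,5] (faults so far: 4)
  step 11: ref 5 -> HIT, frames=[2,5] (faults so far: 4)
  step 12: ref 2 -> HIT, frames=[2,5] (faults so far: 4)
  step 13: ref 5 -> HIT, frames=[2,5] (faults so far: 4)
  FIFO total faults: 4
--- LRU ---
  step 0: ref 5 -> FAULT, frames=[5,-] (faults so far: 1)
  step 1: ref 4 -> FAULT, frames=[5,4] (faults so far: 2)
  step 2: ref 4 -> HIT, frames=[5,4] (faults so far: 2)
  step 3: ref 2 -> FAULT, evict 5, frames=[2,4] (faults so far: 3)
  step 4: ref 2 -> HIT, frames=[2,4] (faults so far: 3)
  step 5: ref 2 -> HIT, frames=[2,4] (faults so far: 3)
  step 6: ref 4 -> HIT, frames=[2,4] (faults so far: 3)
  step 7: ref 2 -> HIT, frames=[2,4] (faults so far: 3)
  step 8: ref 4 -> HIT, frames=[2,4] (faults so far: 3)
  step 9: ref 5 -> FAULT, evict 2, frames=[5,4] (faults so far: 4)
  step 10: ref 5 -> HIT, frames=[5,4] (faults so far: 4)
  step 11: ref 5 -> HIT, frames=[5,4] (faults so far: 4)
  step 12: ref 2 -> FAULT, evict 4, frames=[5,2] (faults so far: 5)
  step 13: ref 5 -> HIT, frames=[5,2] (faults so far: 5)
  LRU total faults: 5
--- Optimal ---
  step 0: ref 5 -> FAULT, frames=[5,-] (faults so far: 1)
  step 1: ref 4 -> FAULT, frames=[5,4] (faults so far: 2)
  step 2: ref 4 -> HIT, frames=[5,4] (faults so far: 2)
  step 3: ref 2 -> FAULT, evict 5, frames=[2,4] (faults so far: 3)
  step 4: ref 2 -> HIT, frames=[2,4] (faults so far: 3)
  step 5: ref 2 -> HIT, frames=[2,4] (faults so far: 3)
  step 6: ref 4 -> HIT, frames=[2,4] (faults so far: 3)
  step 7: ref 2 -> HIT, frames=[2,4] (faults so far: 3)
  step 8: ref 4 -> HIT, frames=[2,4] (faults so far: 3)
  step 9: ref 5 -> FAULT, evict 4, frames=[2,5] (faults so far: 4)
  step 10: ref 5 -> HIT, frames=[2,5] (faults so far: 4)
  step 11: ref 5 -> HIT, frames=[2,5] (faults so far: 4)
  step 12: ref 2 -> HIT, frames=[2,5] (faults so far: 4)
  step 13: ref 5 -> HIT, frames=[2,5] (faults so far: 4)
  Optimal total faults: 4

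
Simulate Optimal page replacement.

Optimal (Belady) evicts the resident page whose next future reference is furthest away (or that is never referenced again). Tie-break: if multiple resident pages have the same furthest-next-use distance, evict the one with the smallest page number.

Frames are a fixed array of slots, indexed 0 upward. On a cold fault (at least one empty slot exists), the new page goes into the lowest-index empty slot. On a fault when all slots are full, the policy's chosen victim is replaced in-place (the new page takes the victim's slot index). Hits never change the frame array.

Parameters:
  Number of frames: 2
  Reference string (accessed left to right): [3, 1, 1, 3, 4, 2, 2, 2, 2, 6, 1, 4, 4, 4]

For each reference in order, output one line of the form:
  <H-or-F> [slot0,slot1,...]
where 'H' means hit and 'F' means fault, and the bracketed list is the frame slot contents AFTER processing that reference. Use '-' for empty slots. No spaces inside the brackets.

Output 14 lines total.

F [3,-]
F [3,1]
H [3,1]
H [3,1]
F [4,1]
F [2,1]
H [2,1]
H [2,1]
H [2,1]
F [6,1]
H [6,1]
F [6,4]
H [6,4]
H [6,4]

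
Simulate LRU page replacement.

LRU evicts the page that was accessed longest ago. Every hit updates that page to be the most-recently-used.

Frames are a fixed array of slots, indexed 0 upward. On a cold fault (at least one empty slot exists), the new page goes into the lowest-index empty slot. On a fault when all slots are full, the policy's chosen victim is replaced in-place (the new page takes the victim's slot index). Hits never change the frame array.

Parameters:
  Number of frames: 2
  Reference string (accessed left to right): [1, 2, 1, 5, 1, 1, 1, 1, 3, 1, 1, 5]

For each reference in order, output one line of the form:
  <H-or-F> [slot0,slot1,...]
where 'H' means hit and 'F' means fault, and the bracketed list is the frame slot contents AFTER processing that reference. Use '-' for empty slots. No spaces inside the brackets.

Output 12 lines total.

F [1,-]
F [1,2]
H [1,2]
F [1,5]
H [1,5]
H [1,5]
H [1,5]
H [1,5]
F [1,3]
H [1,3]
H [1,3]
F [1,5]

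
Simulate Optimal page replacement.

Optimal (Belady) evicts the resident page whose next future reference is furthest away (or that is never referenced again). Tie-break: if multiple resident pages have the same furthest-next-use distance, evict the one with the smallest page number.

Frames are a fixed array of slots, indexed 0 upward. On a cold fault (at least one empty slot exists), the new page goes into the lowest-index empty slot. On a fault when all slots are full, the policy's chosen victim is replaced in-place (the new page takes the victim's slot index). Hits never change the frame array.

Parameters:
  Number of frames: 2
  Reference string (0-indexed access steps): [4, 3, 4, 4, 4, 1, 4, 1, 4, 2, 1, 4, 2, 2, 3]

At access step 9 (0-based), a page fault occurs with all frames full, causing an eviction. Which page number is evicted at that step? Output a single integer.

Step 0: ref 4 -> FAULT, frames=[4,-]
Step 1: ref 3 -> FAULT, frames=[4,3]
Step 2: ref 4 -> HIT, frames=[4,3]
Step 3: ref 4 -> HIT, frames=[4,3]
Step 4: ref 4 -> HIT, frames=[4,3]
Step 5: ref 1 -> FAULT, evict 3, frames=[4,1]
Step 6: ref 4 -> HIT, frames=[4,1]
Step 7: ref 1 -> HIT, frames=[4,1]
Step 8: ref 4 -> HIT, frames=[4,1]
Step 9: ref 2 -> FAULT, evict 4, frames=[2,1]
At step 9: evicted page 4

Answer: 4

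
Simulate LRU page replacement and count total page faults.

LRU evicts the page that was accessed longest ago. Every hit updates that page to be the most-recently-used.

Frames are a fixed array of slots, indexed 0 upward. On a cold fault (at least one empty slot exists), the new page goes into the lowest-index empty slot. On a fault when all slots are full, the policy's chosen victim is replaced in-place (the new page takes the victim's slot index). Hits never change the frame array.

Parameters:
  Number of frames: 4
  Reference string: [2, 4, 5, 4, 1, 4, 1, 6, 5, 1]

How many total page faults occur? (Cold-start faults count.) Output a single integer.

Answer: 5

Derivation:
Step 0: ref 2 → FAULT, frames=[2,-,-,-]
Step 1: ref 4 → FAULT, frames=[2,4,-,-]
Step 2: ref 5 → FAULT, frames=[2,4,5,-]
Step 3: ref 4 → HIT, frames=[2,4,5,-]
Step 4: ref 1 → FAULT, frames=[2,4,5,1]
Step 5: ref 4 → HIT, frames=[2,4,5,1]
Step 6: ref 1 → HIT, frames=[2,4,5,1]
Step 7: ref 6 → FAULT (evict 2), frames=[6,4,5,1]
Step 8: ref 5 → HIT, frames=[6,4,5,1]
Step 9: ref 1 → HIT, frames=[6,4,5,1]
Total faults: 5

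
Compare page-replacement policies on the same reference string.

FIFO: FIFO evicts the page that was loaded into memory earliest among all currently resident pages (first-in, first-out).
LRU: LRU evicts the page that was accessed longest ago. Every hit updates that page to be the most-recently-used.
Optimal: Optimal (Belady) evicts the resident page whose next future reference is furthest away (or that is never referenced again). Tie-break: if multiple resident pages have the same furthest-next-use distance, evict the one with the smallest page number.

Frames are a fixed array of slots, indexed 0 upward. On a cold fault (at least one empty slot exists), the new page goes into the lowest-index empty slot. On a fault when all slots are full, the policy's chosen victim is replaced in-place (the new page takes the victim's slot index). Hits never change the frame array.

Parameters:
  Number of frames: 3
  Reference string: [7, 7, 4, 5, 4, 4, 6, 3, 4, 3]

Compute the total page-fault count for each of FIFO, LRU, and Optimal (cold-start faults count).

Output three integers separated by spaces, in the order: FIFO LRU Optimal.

--- FIFO ---
  step 0: ref 7 -> FAULT, frames=[7,-,-] (faults so far: 1)
  step 1: ref 7 -> HIT, frames=[7,-,-] (faults so far: 1)
  step 2: ref 4 -> FAULT, frames=[7,4,-] (faults so far: 2)
  step 3: ref 5 -> FAULT, frames=[7,4,5] (faults so far: 3)
  step 4: ref 4 -> HIT, frames=[7,4,5] (faults so far: 3)
  step 5: ref 4 -> HIT, frames=[7,4,5] (faults so far: 3)
  step 6: ref 6 -> FAULT, evict 7, frames=[6,4,5] (faults so far: 4)
  step 7: ref 3 -> FAULT, evict 4, frames=[6,3,5] (faults so far: 5)
  step 8: ref 4 -> FAULT, evict 5, frames=[6,3,4] (faults so far: 6)
  step 9: ref 3 -> HIT, frames=[6,3,4] (faults so far: 6)
  FIFO total faults: 6
--- LRU ---
  step 0: ref 7 -> FAULT, frames=[7,-,-] (faults so far: 1)
  step 1: ref 7 -> HIT, frames=[7,-,-] (faults so far: 1)
  step 2: ref 4 -> FAULT, frames=[7,4,-] (faults so far: 2)
  step 3: ref 5 -> FAULT, frames=[7,4,5] (faults so far: 3)
  step 4: ref 4 -> HIT, frames=[7,4,5] (faults so far: 3)
  step 5: ref 4 -> HIT, frames=[7,4,5] (faults so far: 3)
  step 6: ref 6 -> FAULT, evict 7, frames=[6,4,5] (faults so far: 4)
  step 7: ref 3 -> FAULT, evict 5, frames=[6,4,3] (faults so far: 5)
  step 8: ref 4 -> HIT, frames=[6,4,3] (faults so far: 5)
  step 9: ref 3 -> HIT, frames=[6,4,3] (faults so far: 5)
  LRU total faults: 5
--- Optimal ---
  step 0: ref 7 -> FAULT, frames=[7,-,-] (faults so far: 1)
  step 1: ref 7 -> HIT, frames=[7,-,-] (faults so far: 1)
  step 2: ref 4 -> FAULT, frames=[7,4,-] (faults so far: 2)
  step 3: ref 5 -> FAULT, frames=[7,4,5] (faults so far: 3)
  step 4: ref 4 -> HIT, frames=[7,4,5] (faults so far: 3)
  step 5: ref 4 -> HIT, frames=[7,4,5] (faults so far: 3)
  step 6: ref 6 -> FAULT, evict 5, frames=[7,4,6] (faults so far: 4)
  step 7: ref 3 -> FAULT, evict 6, frames=[7,4,3] (faults so far: 5)
  step 8: ref 4 -> HIT, frames=[7,4,3] (faults so far: 5)
  step 9: ref 3 -> HIT, frames=[7,4,3] (faults so far: 5)
  Optimal total faults: 5

Answer: 6 5 5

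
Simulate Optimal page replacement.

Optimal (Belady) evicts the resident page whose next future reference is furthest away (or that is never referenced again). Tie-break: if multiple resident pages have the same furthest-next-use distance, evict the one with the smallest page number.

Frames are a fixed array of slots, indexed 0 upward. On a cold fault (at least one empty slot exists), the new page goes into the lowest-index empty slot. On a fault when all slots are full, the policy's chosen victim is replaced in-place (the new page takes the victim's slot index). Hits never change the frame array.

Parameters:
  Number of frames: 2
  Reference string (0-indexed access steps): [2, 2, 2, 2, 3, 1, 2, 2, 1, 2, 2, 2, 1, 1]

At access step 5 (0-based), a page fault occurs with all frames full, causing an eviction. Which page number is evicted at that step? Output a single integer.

Step 0: ref 2 -> FAULT, frames=[2,-]
Step 1: ref 2 -> HIT, frames=[2,-]
Step 2: ref 2 -> HIT, frames=[2,-]
Step 3: ref 2 -> HIT, frames=[2,-]
Step 4: ref 3 -> FAULT, frames=[2,3]
Step 5: ref 1 -> FAULT, evict 3, frames=[2,1]
At step 5: evicted page 3

Answer: 3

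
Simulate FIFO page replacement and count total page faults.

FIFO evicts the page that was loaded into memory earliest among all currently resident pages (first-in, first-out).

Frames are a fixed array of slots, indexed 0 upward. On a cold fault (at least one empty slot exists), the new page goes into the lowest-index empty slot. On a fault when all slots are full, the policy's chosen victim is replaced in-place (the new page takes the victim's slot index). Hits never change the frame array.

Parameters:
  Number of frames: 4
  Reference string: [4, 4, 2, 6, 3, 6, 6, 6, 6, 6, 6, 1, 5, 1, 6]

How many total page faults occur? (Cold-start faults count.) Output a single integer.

Answer: 6

Derivation:
Step 0: ref 4 → FAULT, frames=[4,-,-,-]
Step 1: ref 4 → HIT, frames=[4,-,-,-]
Step 2: ref 2 → FAULT, frames=[4,2,-,-]
Step 3: ref 6 → FAULT, frames=[4,2,6,-]
Step 4: ref 3 → FAULT, frames=[4,2,6,3]
Step 5: ref 6 → HIT, frames=[4,2,6,3]
Step 6: ref 6 → HIT, frames=[4,2,6,3]
Step 7: ref 6 → HIT, frames=[4,2,6,3]
Step 8: ref 6 → HIT, frames=[4,2,6,3]
Step 9: ref 6 → HIT, frames=[4,2,6,3]
Step 10: ref 6 → HIT, frames=[4,2,6,3]
Step 11: ref 1 → FAULT (evict 4), frames=[1,2,6,3]
Step 12: ref 5 → FAULT (evict 2), frames=[1,5,6,3]
Step 13: ref 1 → HIT, frames=[1,5,6,3]
Step 14: ref 6 → HIT, frames=[1,5,6,3]
Total faults: 6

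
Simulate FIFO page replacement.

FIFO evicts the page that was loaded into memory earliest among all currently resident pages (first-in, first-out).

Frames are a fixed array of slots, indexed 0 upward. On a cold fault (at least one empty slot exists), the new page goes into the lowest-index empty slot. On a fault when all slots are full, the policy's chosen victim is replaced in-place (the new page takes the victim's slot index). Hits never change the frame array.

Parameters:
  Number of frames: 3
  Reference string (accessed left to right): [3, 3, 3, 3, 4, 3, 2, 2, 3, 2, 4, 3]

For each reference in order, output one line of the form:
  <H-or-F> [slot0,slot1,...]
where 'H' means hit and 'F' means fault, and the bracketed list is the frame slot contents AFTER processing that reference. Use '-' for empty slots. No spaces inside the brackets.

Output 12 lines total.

F [3,-,-]
H [3,-,-]
H [3,-,-]
H [3,-,-]
F [3,4,-]
H [3,4,-]
F [3,4,2]
H [3,4,2]
H [3,4,2]
H [3,4,2]
H [3,4,2]
H [3,4,2]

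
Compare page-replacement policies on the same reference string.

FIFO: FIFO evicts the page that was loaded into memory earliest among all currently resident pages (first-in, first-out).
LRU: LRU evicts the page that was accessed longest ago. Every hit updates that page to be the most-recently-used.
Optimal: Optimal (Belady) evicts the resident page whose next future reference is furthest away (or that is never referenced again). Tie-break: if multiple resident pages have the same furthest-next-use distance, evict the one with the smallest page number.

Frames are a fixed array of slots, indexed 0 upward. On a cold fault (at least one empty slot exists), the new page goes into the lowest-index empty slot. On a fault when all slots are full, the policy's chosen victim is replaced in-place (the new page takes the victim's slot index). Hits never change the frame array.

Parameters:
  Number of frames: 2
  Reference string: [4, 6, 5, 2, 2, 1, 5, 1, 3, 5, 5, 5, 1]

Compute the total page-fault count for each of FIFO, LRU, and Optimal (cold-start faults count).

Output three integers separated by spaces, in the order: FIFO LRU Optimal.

Answer: 8 9 7

Derivation:
--- FIFO ---
  step 0: ref 4 -> FAULT, frames=[4,-] (faults so far: 1)
  step 1: ref 6 -> FAULT, frames=[4,6] (faults so far: 2)
  step 2: ref 5 -> FAULT, evict 4, frames=[5,6] (faults so far: 3)
  step 3: ref 2 -> FAULT, evict 6, frames=[5,2] (faults so far: 4)
  step 4: ref 2 -> HIT, frames=[5,2] (faults so far: 4)
  step 5: ref 1 -> FAULT, evict 5, frames=[1,2] (faults so far: 5)
  step 6: ref 5 -> FAULT, evict 2, frames=[1,5] (faults so far: 6)
  step 7: ref 1 -> HIT, frames=[1,5] (faults so far: 6)
  step 8: ref 3 -> FAULT, evict 1, frames=[3,5] (faults so far: 7)
  step 9: ref 5 -> HIT, frames=[3,5] (faults so far: 7)
  step 10: ref 5 -> HIT, frames=[3,5] (faults so far: 7)
  step 11: ref 5 -> HIT, frames=[3,5] (faults so far: 7)
  step 12: ref 1 -> FAULT, evict 5, frames=[3,1] (faults so far: 8)
  FIFO total faults: 8
--- LRU ---
  step 0: ref 4 -> FAULT, frames=[4,-] (faults so far: 1)
  step 1: ref 6 -> FAULT, frames=[4,6] (faults so far: 2)
  step 2: ref 5 -> FAULT, evict 4, frames=[5,6] (faults so far: 3)
  step 3: ref 2 -> FAULT, evict 6, frames=[5,2] (faults so far: 4)
  step 4: ref 2 -> HIT, frames=[5,2] (faults so far: 4)
  step 5: ref 1 -> FAULT, evict 5, frames=[1,2] (faults so far: 5)
  step 6: ref 5 -> FAULT, evict 2, frames=[1,5] (faults so far: 6)
  step 7: ref 1 -> HIT, frames=[1,5] (faults so far: 6)
  step 8: ref 3 -> FAULT, evict 5, frames=[1,3] (faults so far: 7)
  step 9: ref 5 -> FAULT, evict 1, frames=[5,3] (faults so far: 8)
  step 10: ref 5 -> HIT, frames=[5,3] (faults so far: 8)
  step 11: ref 5 -> HIT, frames=[5,3] (faults so far: 8)
  step 12: ref 1 -> FAULT, evict 3, frames=[5,1] (faults so far: 9)
  LRU total faults: 9
--- Optimal ---
  step 0: ref 4 -> FAULT, frames=[4,-] (faults so far: 1)
  step 1: ref 6 -> FAULT, frames=[4,6] (faults so far: 2)
  step 2: ref 5 -> FAULT, evict 4, frames=[5,6] (faults so far: 3)
  step 3: ref 2 -> FAULT, evict 6, frames=[5,2] (faults so far: 4)
  step 4: ref 2 -> HIT, frames=[5,2] (faults so far: 4)
  step 5: ref 1 -> FAULT, evict 2, frames=[5,1] (faults so far: 5)
  step 6: ref 5 -> HIT, frames=[5,1] (faults so far: 5)
  step 7: ref 1 -> HIT, frames=[5,1] (faults so far: 5)
  step 8: ref 3 -> FAULT, evict 1, frames=[5,3] (faults so far: 6)
  step 9: ref 5 -> HIT, frames=[5,3] (faults so far: 6)
  step 10: ref 5 -> HIT, frames=[5,3] (faults so far: 6)
  step 11: ref 5 -> HIT, frames=[5,3] (faults so far: 6)
  step 12: ref 1 -> FAULT, evict 3, frames=[5,1] (faults so far: 7)
  Optimal total faults: 7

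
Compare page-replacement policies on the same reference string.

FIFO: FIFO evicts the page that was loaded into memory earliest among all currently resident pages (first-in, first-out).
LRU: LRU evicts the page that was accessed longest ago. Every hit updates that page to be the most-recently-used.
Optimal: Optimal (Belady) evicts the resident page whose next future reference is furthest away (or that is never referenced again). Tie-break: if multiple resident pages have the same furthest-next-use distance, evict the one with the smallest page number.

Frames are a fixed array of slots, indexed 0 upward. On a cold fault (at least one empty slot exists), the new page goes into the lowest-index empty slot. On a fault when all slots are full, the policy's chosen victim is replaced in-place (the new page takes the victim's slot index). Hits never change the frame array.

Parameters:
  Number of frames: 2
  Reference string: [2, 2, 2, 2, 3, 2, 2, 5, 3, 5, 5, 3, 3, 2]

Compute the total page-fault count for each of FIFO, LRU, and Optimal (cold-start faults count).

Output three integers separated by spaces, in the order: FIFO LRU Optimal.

Answer: 4 5 4

Derivation:
--- FIFO ---
  step 0: ref 2 -> FAULT, frames=[2,-] (faults so far: 1)
  step 1: ref 2 -> HIT, frames=[2,-] (faults so far: 1)
  step 2: ref 2 -> HIT, frames=[2,-] (faults so far: 1)
  step 3: ref 2 -> HIT, frames=[2,-] (faults so far: 1)
  step 4: ref 3 -> FAULT, frames=[2,3] (faults so far: 2)
  step 5: ref 2 -> HIT, frames=[2,3] (faults so far: 2)
  step 6: ref 2 -> HIT, frames=[2,3] (faults so far: 2)
  step 7: ref 5 -> FAULT, evict 2, frames=[5,3] (faults so far: 3)
  step 8: ref 3 -> HIT, frames=[5,3] (faults so far: 3)
  step 9: ref 5 -> HIT, frames=[5,3] (faults so far: 3)
  step 10: ref 5 -> HIT, frames=[5,3] (faults so far: 3)
  step 11: ref 3 -> HIT, frames=[5,3] (faults so far: 3)
  step 12: ref 3 -> HIT, frames=[5,3] (faults so far: 3)
  step 13: ref 2 -> FAULT, evict 3, frames=[5,2] (faults so far: 4)
  FIFO total faults: 4
--- LRU ---
  step 0: ref 2 -> FAULT, frames=[2,-] (faults so far: 1)
  step 1: ref 2 -> HIT, frames=[2,-] (faults so far: 1)
  step 2: ref 2 -> HIT, frames=[2,-] (faults so far: 1)
  step 3: ref 2 -> HIT, frames=[2,-] (faults so far: 1)
  step 4: ref 3 -> FAULT, frames=[2,3] (faults so far: 2)
  step 5: ref 2 -> HIT, frames=[2,3] (faults so far: 2)
  step 6: ref 2 -> HIT, frames=[2,3] (faults so far: 2)
  step 7: ref 5 -> FAULT, evict 3, frames=[2,5] (faults so far: 3)
  step 8: ref 3 -> FAULT, evict 2, frames=[3,5] (faults so far: 4)
  step 9: ref 5 -> HIT, frames=[3,5] (faults so far: 4)
  step 10: ref 5 -> HIT, frames=[3,5] (faults so far: 4)
  step 11: ref 3 -> HIT, frames=[3,5] (faults so far: 4)
  step 12: ref 3 -> HIT, frames=[3,5] (faults so far: 4)
  step 13: ref 2 -> FAULT, evict 5, frames=[3,2] (faults so far: 5)
  LRU total faults: 5
--- Optimal ---
  step 0: ref 2 -> FAULT, frames=[2,-] (faults so far: 1)
  step 1: ref 2 -> HIT, frames=[2,-] (faults so far: 1)
  step 2: ref 2 -> HIT, frames=[2,-] (faults so far: 1)
  step 3: ref 2 -> HIT, frames=[2,-] (faults so far: 1)
  step 4: ref 3 -> FAULT, frames=[2,3] (faults so far: 2)
  step 5: ref 2 -> HIT, frames=[2,3] (faults so far: 2)
  step 6: ref 2 -> HIT, frames=[2,3] (faults so far: 2)
  step 7: ref 5 -> FAULT, evict 2, frames=[5,3] (faults so far: 3)
  step 8: ref 3 -> HIT, frames=[5,3] (faults so far: 3)
  step 9: ref 5 -> HIT, frames=[5,3] (faults so far: 3)
  step 10: ref 5 -> HIT, frames=[5,3] (faults so far: 3)
  step 11: ref 3 -> HIT, frames=[5,3] (faults so far: 3)
  step 12: ref 3 -> HIT, frames=[5,3] (faults so far: 3)
  step 13: ref 2 -> FAULT, evict 3, frames=[5,2] (faults so far: 4)
  Optimal total faults: 4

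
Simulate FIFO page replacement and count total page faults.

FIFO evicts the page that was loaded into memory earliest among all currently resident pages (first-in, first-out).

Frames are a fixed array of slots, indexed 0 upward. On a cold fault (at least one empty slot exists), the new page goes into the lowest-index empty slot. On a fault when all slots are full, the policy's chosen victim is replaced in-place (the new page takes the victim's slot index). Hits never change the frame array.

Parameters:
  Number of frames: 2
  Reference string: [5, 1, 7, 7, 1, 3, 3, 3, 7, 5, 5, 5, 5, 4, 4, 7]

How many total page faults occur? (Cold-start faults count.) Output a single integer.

Step 0: ref 5 → FAULT, frames=[5,-]
Step 1: ref 1 → FAULT, frames=[5,1]
Step 2: ref 7 → FAULT (evict 5), frames=[7,1]
Step 3: ref 7 → HIT, frames=[7,1]
Step 4: ref 1 → HIT, frames=[7,1]
Step 5: ref 3 → FAULT (evict 1), frames=[7,3]
Step 6: ref 3 → HIT, frames=[7,3]
Step 7: ref 3 → HIT, frames=[7,3]
Step 8: ref 7 → HIT, frames=[7,3]
Step 9: ref 5 → FAULT (evict 7), frames=[5,3]
Step 10: ref 5 → HIT, frames=[5,3]
Step 11: ref 5 → HIT, frames=[5,3]
Step 12: ref 5 → HIT, frames=[5,3]
Step 13: ref 4 → FAULT (evict 3), frames=[5,4]
Step 14: ref 4 → HIT, frames=[5,4]
Step 15: ref 7 → FAULT (evict 5), frames=[7,4]
Total faults: 7

Answer: 7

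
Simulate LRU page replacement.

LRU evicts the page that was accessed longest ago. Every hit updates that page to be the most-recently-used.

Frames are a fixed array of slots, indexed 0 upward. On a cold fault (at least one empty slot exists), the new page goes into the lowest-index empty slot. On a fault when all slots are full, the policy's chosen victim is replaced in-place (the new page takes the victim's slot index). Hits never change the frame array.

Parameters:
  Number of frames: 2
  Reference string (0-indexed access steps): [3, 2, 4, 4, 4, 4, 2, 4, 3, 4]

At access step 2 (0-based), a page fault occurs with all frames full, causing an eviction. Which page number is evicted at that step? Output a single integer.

Answer: 3

Derivation:
Step 0: ref 3 -> FAULT, frames=[3,-]
Step 1: ref 2 -> FAULT, frames=[3,2]
Step 2: ref 4 -> FAULT, evict 3, frames=[4,2]
At step 2: evicted page 3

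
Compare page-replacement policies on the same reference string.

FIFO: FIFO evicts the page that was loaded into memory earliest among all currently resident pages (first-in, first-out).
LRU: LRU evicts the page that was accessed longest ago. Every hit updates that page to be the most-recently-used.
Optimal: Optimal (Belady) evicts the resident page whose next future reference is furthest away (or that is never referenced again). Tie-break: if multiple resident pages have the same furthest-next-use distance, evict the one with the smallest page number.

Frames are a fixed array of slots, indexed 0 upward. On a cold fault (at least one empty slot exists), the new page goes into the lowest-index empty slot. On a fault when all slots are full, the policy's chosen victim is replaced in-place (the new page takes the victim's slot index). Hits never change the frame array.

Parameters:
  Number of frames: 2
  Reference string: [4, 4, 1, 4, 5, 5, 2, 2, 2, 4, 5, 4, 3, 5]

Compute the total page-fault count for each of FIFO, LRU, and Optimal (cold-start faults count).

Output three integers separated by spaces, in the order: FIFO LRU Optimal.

Answer: 7 8 6

Derivation:
--- FIFO ---
  step 0: ref 4 -> FAULT, frames=[4,-] (faults so far: 1)
  step 1: ref 4 -> HIT, frames=[4,-] (faults so far: 1)
  step 2: ref 1 -> FAULT, frames=[4,1] (faults so far: 2)
  step 3: ref 4 -> HIT, frames=[4,1] (faults so far: 2)
  step 4: ref 5 -> FAULT, evict 4, frames=[5,1] (faults so far: 3)
  step 5: ref 5 -> HIT, frames=[5,1] (faults so far: 3)
  step 6: ref 2 -> FAULT, evict 1, frames=[5,2] (faults so far: 4)
  step 7: ref 2 -> HIT, frames=[5,2] (faults so far: 4)
  step 8: ref 2 -> HIT, frames=[5,2] (faults so far: 4)
  step 9: ref 4 -> FAULT, evict 5, frames=[4,2] (faults so far: 5)
  step 10: ref 5 -> FAULT, evict 2, frames=[4,5] (faults so far: 6)
  step 11: ref 4 -> HIT, frames=[4,5] (faults so far: 6)
  step 12: ref 3 -> FAULT, evict 4, frames=[3,5] (faults so far: 7)
  step 13: ref 5 -> HIT, frames=[3,5] (faults so far: 7)
  FIFO total faults: 7
--- LRU ---
  step 0: ref 4 -> FAULT, frames=[4,-] (faults so far: 1)
  step 1: ref 4 -> HIT, frames=[4,-] (faults so far: 1)
  step 2: ref 1 -> FAULT, frames=[4,1] (faults so far: 2)
  step 3: ref 4 -> HIT, frames=[4,1] (faults so far: 2)
  step 4: ref 5 -> FAULT, evict 1, frames=[4,5] (faults so far: 3)
  step 5: ref 5 -> HIT, frames=[4,5] (faults so far: 3)
  step 6: ref 2 -> FAULT, evict 4, frames=[2,5] (faults so far: 4)
  step 7: ref 2 -> HIT, frames=[2,5] (faults so far: 4)
  step 8: ref 2 -> HIT, frames=[2,5] (faults so far: 4)
  step 9: ref 4 -> FAULT, evict 5, frames=[2,4] (faults so far: 5)
  step 10: ref 5 -> FAULT, evict 2, frames=[5,4] (faults so far: 6)
  step 11: ref 4 -> HIT, frames=[5,4] (faults so far: 6)
  step 12: ref 3 -> FAULT, evict 5, frames=[3,4] (faults so far: 7)
  step 13: ref 5 -> FAULT, evict 4, frames=[3,5] (faults so far: 8)
  LRU total faults: 8
--- Optimal ---
  step 0: ref 4 -> FAULT, frames=[4,-] (faults so far: 1)
  step 1: ref 4 -> HIT, frames=[4,-] (faults so far: 1)
  step 2: ref 1 -> FAULT, frames=[4,1] (faults so far: 2)
  step 3: ref 4 -> HIT, frames=[4,1] (faults so far: 2)
  step 4: ref 5 -> FAULT, evict 1, frames=[4,5] (faults so far: 3)
  step 5: ref 5 -> HIT, frames=[4,5] (faults so far: 3)
  step 6: ref 2 -> FAULT, evict 5, frames=[4,2] (faults so far: 4)
  step 7: ref 2 -> HIT, frames=[4,2] (faults so far: 4)
  step 8: ref 2 -> HIT, frames=[4,2] (faults so far: 4)
  step 9: ref 4 -> HIT, frames=[4,2] (faults so far: 4)
  step 10: ref 5 -> FAULT, evict 2, frames=[4,5] (faults so far: 5)
  step 11: ref 4 -> HIT, frames=[4,5] (faults so far: 5)
  step 12: ref 3 -> FAULT, evict 4, frames=[3,5] (faults so far: 6)
  step 13: ref 5 -> HIT, frames=[3,5] (faults so far: 6)
  Optimal total faults: 6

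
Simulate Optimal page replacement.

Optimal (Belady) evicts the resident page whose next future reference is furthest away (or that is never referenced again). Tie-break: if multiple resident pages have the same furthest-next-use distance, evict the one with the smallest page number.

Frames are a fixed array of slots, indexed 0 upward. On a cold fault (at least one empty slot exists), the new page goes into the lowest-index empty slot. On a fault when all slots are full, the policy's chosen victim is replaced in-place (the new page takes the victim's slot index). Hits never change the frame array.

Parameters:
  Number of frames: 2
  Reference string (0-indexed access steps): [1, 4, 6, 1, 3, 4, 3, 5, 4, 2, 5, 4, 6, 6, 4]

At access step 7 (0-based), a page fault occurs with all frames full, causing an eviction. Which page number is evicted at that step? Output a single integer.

Step 0: ref 1 -> FAULT, frames=[1,-]
Step 1: ref 4 -> FAULT, frames=[1,4]
Step 2: ref 6 -> FAULT, evict 4, frames=[1,6]
Step 3: ref 1 -> HIT, frames=[1,6]
Step 4: ref 3 -> FAULT, evict 1, frames=[3,6]
Step 5: ref 4 -> FAULT, evict 6, frames=[3,4]
Step 6: ref 3 -> HIT, frames=[3,4]
Step 7: ref 5 -> FAULT, evict 3, frames=[5,4]
At step 7: evicted page 3

Answer: 3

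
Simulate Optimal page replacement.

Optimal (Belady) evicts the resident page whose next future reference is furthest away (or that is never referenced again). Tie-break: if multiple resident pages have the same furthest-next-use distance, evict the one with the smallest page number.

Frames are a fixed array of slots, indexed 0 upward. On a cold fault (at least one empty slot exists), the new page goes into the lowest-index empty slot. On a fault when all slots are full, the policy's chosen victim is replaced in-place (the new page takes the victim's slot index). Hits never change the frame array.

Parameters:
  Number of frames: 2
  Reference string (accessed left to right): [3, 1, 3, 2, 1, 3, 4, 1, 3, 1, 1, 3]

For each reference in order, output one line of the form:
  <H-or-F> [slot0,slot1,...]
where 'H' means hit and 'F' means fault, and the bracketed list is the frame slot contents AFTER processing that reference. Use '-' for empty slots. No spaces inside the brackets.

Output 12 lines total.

F [3,-]
F [3,1]
H [3,1]
F [2,1]
H [2,1]
F [3,1]
F [4,1]
H [4,1]
F [3,1]
H [3,1]
H [3,1]
H [3,1]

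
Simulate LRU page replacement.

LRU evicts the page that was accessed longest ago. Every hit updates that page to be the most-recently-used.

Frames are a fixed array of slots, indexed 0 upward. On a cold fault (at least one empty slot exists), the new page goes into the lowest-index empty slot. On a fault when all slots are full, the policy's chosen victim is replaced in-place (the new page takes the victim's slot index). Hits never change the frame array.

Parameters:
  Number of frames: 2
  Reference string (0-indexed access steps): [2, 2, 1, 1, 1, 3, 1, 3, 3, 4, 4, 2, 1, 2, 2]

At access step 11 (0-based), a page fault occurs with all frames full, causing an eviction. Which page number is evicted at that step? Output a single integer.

Step 0: ref 2 -> FAULT, frames=[2,-]
Step 1: ref 2 -> HIT, frames=[2,-]
Step 2: ref 1 -> FAULT, frames=[2,1]
Step 3: ref 1 -> HIT, frames=[2,1]
Step 4: ref 1 -> HIT, frames=[2,1]
Step 5: ref 3 -> FAULT, evict 2, frames=[3,1]
Step 6: ref 1 -> HIT, frames=[3,1]
Step 7: ref 3 -> HIT, frames=[3,1]
Step 8: ref 3 -> HIT, frames=[3,1]
Step 9: ref 4 -> FAULT, evict 1, frames=[3,4]
Step 10: ref 4 -> HIT, frames=[3,4]
Step 11: ref 2 -> FAULT, evict 3, frames=[2,4]
At step 11: evicted page 3

Answer: 3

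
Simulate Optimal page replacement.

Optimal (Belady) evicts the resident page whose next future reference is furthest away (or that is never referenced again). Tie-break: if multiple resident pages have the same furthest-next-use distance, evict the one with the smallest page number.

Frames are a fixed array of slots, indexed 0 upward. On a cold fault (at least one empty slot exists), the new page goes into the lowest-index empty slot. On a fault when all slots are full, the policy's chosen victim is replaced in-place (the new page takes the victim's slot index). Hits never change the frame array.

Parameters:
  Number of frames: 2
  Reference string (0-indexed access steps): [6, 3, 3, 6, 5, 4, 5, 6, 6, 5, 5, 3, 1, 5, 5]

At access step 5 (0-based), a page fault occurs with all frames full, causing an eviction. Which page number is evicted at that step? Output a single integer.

Step 0: ref 6 -> FAULT, frames=[6,-]
Step 1: ref 3 -> FAULT, frames=[6,3]
Step 2: ref 3 -> HIT, frames=[6,3]
Step 3: ref 6 -> HIT, frames=[6,3]
Step 4: ref 5 -> FAULT, evict 3, frames=[6,5]
Step 5: ref 4 -> FAULT, evict 6, frames=[4,5]
At step 5: evicted page 6

Answer: 6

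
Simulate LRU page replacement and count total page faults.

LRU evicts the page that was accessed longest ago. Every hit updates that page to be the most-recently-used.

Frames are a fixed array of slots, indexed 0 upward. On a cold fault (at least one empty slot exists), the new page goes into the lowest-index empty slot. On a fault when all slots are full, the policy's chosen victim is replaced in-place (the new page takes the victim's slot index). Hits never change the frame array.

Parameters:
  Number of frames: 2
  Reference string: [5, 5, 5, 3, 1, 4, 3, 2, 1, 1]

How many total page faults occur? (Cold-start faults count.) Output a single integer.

Answer: 7

Derivation:
Step 0: ref 5 → FAULT, frames=[5,-]
Step 1: ref 5 → HIT, frames=[5,-]
Step 2: ref 5 → HIT, frames=[5,-]
Step 3: ref 3 → FAULT, frames=[5,3]
Step 4: ref 1 → FAULT (evict 5), frames=[1,3]
Step 5: ref 4 → FAULT (evict 3), frames=[1,4]
Step 6: ref 3 → FAULT (evict 1), frames=[3,4]
Step 7: ref 2 → FAULT (evict 4), frames=[3,2]
Step 8: ref 1 → FAULT (evict 3), frames=[1,2]
Step 9: ref 1 → HIT, frames=[1,2]
Total faults: 7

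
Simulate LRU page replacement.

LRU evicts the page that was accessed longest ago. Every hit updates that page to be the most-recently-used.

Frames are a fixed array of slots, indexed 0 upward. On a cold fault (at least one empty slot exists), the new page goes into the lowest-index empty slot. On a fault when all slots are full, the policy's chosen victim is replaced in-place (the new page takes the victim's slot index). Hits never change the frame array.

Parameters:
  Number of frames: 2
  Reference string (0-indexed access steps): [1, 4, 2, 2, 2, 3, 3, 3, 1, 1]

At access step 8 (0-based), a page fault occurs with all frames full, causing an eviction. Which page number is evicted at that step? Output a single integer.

Step 0: ref 1 -> FAULT, frames=[1,-]
Step 1: ref 4 -> FAULT, frames=[1,4]
Step 2: ref 2 -> FAULT, evict 1, frames=[2,4]
Step 3: ref 2 -> HIT, frames=[2,4]
Step 4: ref 2 -> HIT, frames=[2,4]
Step 5: ref 3 -> FAULT, evict 4, frames=[2,3]
Step 6: ref 3 -> HIT, frames=[2,3]
Step 7: ref 3 -> HIT, frames=[2,3]
Step 8: ref 1 -> FAULT, evict 2, frames=[1,3]
At step 8: evicted page 2

Answer: 2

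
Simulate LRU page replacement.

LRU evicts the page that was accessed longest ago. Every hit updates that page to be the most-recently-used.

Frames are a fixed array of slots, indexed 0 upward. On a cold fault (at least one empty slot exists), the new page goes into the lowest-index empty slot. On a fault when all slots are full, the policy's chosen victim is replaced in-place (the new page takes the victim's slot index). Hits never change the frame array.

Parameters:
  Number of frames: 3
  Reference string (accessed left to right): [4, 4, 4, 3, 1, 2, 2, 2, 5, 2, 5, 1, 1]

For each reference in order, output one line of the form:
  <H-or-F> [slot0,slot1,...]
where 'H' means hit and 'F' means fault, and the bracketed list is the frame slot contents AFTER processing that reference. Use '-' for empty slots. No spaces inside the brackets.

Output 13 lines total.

F [4,-,-]
H [4,-,-]
H [4,-,-]
F [4,3,-]
F [4,3,1]
F [2,3,1]
H [2,3,1]
H [2,3,1]
F [2,5,1]
H [2,5,1]
H [2,5,1]
H [2,5,1]
H [2,5,1]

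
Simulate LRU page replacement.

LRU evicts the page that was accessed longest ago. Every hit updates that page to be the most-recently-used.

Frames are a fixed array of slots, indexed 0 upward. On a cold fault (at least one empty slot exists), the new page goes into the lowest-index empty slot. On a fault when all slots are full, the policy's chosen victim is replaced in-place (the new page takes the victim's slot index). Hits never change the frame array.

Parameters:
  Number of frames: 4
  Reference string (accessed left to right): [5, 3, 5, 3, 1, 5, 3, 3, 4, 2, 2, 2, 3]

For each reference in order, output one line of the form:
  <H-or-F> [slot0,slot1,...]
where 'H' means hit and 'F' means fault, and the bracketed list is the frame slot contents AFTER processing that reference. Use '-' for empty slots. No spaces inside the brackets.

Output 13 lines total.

F [5,-,-,-]
F [5,3,-,-]
H [5,3,-,-]
H [5,3,-,-]
F [5,3,1,-]
H [5,3,1,-]
H [5,3,1,-]
H [5,3,1,-]
F [5,3,1,4]
F [5,3,2,4]
H [5,3,2,4]
H [5,3,2,4]
H [5,3,2,4]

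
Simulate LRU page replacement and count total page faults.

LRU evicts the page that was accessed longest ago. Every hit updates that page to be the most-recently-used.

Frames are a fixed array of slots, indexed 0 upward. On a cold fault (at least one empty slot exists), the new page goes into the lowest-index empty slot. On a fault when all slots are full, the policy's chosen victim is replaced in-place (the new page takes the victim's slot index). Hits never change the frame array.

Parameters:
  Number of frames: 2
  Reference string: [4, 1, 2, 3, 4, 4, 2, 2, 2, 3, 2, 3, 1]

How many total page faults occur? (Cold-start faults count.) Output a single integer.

Answer: 8

Derivation:
Step 0: ref 4 → FAULT, frames=[4,-]
Step 1: ref 1 → FAULT, frames=[4,1]
Step 2: ref 2 → FAULT (evict 4), frames=[2,1]
Step 3: ref 3 → FAULT (evict 1), frames=[2,3]
Step 4: ref 4 → FAULT (evict 2), frames=[4,3]
Step 5: ref 4 → HIT, frames=[4,3]
Step 6: ref 2 → FAULT (evict 3), frames=[4,2]
Step 7: ref 2 → HIT, frames=[4,2]
Step 8: ref 2 → HIT, frames=[4,2]
Step 9: ref 3 → FAULT (evict 4), frames=[3,2]
Step 10: ref 2 → HIT, frames=[3,2]
Step 11: ref 3 → HIT, frames=[3,2]
Step 12: ref 1 → FAULT (evict 2), frames=[3,1]
Total faults: 8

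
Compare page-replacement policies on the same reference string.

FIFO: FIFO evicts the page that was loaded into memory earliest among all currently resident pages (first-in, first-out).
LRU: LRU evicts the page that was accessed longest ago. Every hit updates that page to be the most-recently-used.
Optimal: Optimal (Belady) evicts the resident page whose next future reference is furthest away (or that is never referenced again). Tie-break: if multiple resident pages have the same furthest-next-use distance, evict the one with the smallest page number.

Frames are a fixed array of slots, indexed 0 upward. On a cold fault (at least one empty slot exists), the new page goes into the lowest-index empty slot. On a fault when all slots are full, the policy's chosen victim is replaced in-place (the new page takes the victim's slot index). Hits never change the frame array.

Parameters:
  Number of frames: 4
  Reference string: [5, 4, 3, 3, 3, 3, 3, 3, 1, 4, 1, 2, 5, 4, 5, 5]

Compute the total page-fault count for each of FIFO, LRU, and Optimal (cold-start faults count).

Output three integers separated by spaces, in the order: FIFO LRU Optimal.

--- FIFO ---
  step 0: ref 5 -> FAULT, frames=[5,-,-,-] (faults so far: 1)
  step 1: ref 4 -> FAULT, frames=[5,4,-,-] (faults so far: 2)
  step 2: ref 3 -> FAULT, frames=[5,4,3,-] (faults so far: 3)
  step 3: ref 3 -> HIT, frames=[5,4,3,-] (faults so far: 3)
  step 4: ref 3 -> HIT, frames=[5,4,3,-] (faults so far: 3)
  step 5: ref 3 -> HIT, frames=[5,4,3,-] (faults so far: 3)
  step 6: ref 3 -> HIT, frames=[5,4,3,-] (faults so far: 3)
  step 7: ref 3 -> HIT, frames=[5,4,3,-] (faults so far: 3)
  step 8: ref 1 -> FAULT, frames=[5,4,3,1] (faults so far: 4)
  step 9: ref 4 -> HIT, frames=[5,4,3,1] (faults so far: 4)
  step 10: ref 1 -> HIT, frames=[5,4,3,1] (faults so far: 4)
  step 11: ref 2 -> FAULT, evict 5, frames=[2,4,3,1] (faults so far: 5)
  step 12: ref 5 -> FAULT, evict 4, frames=[2,5,3,1] (faults so far: 6)
  step 13: ref 4 -> FAULT, evict 3, frames=[2,5,4,1] (faults so far: 7)
  step 14: ref 5 -> HIT, frames=[2,5,4,1] (faults so far: 7)
  step 15: ref 5 -> HIT, frames=[2,5,4,1] (faults so far: 7)
  FIFO total faults: 7
--- LRU ---
  step 0: ref 5 -> FAULT, frames=[5,-,-,-] (faults so far: 1)
  step 1: ref 4 -> FAULT, frames=[5,4,-,-] (faults so far: 2)
  step 2: ref 3 -> FAULT, frames=[5,4,3,-] (faults so far: 3)
  step 3: ref 3 -> HIT, frames=[5,4,3,-] (faults so far: 3)
  step 4: ref 3 -> HIT, frames=[5,4,3,-] (faults so far: 3)
  step 5: ref 3 -> HIT, frames=[5,4,3,-] (faults so far: 3)
  step 6: ref 3 -> HIT, frames=[5,4,3,-] (faults so far: 3)
  step 7: ref 3 -> HIT, frames=[5,4,3,-] (faults so far: 3)
  step 8: ref 1 -> FAULT, frames=[5,4,3,1] (faults so far: 4)
  step 9: ref 4 -> HIT, frames=[5,4,3,1] (faults so far: 4)
  step 10: ref 1 -> HIT, frames=[5,4,3,1] (faults so far: 4)
  step 11: ref 2 -> FAULT, evict 5, frames=[2,4,3,1] (faults so far: 5)
  step 12: ref 5 -> FAULT, evict 3, frames=[2,4,5,1] (faults so far: 6)
  step 13: ref 4 -> HIT, frames=[2,4,5,1] (faults so far: 6)
  step 14: ref 5 -> HIT, frames=[2,4,5,1] (faults so far: 6)
  step 15: ref 5 -> HIT, frames=[2,4,5,1] (faults so far: 6)
  LRU total faults: 6
--- Optimal ---
  step 0: ref 5 -> FAULT, frames=[5,-,-,-] (faults so far: 1)
  step 1: ref 4 -> FAULT, frames=[5,4,-,-] (faults so far: 2)
  step 2: ref 3 -> FAULT, frames=[5,4,3,-] (faults so far: 3)
  step 3: ref 3 -> HIT, frames=[5,4,3,-] (faults so far: 3)
  step 4: ref 3 -> HIT, frames=[5,4,3,-] (faults so far: 3)
  step 5: ref 3 -> HIT, frames=[5,4,3,-] (faults so far: 3)
  step 6: ref 3 -> HIT, frames=[5,4,3,-] (faults so far: 3)
  step 7: ref 3 -> HIT, frames=[5,4,3,-] (faults so far: 3)
  step 8: ref 1 -> FAULT, frames=[5,4,3,1] (faults so far: 4)
  step 9: ref 4 -> HIT, frames=[5,4,3,1] (faults so far: 4)
  step 10: ref 1 -> HIT, frames=[5,4,3,1] (faults so far: 4)
  step 11: ref 2 -> FAULT, evict 1, frames=[5,4,3,2] (faults so far: 5)
  step 12: ref 5 -> HIT, frames=[5,4,3,2] (faults so far: 5)
  step 13: ref 4 -> HIT, frames=[5,4,3,2] (faults so far: 5)
  step 14: ref 5 -> HIT, frames=[5,4,3,2] (faults so far: 5)
  step 15: ref 5 -> HIT, frames=[5,4,3,2] (faults so far: 5)
  Optimal total faults: 5

Answer: 7 6 5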